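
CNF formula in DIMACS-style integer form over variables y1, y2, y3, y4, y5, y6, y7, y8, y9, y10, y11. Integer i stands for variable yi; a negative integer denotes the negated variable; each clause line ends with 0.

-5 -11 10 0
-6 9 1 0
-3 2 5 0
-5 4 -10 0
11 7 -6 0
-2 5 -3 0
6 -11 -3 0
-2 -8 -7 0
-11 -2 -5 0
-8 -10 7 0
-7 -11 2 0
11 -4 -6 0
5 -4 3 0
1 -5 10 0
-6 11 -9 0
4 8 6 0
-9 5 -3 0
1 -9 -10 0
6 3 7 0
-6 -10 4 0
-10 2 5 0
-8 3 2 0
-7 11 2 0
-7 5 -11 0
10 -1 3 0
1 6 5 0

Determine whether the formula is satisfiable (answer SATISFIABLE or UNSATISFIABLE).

SATISFIABLE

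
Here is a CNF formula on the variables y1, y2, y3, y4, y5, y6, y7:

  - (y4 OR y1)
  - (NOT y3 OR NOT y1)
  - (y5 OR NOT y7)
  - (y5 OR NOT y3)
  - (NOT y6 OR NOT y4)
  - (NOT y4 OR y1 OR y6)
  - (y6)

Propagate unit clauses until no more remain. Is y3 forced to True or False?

(y6) stands alone — y6 = True.
In (NOT y6 OR NOT y4), NOT y6 is now false; NOT y4 must hold, so y4 = False.
In (y4 OR y1), y4 is now false; y1 must hold, so y1 = True.
(NOT y3 OR NOT y1) with y1 = True leaves only NOT y3, so y3 = False.

False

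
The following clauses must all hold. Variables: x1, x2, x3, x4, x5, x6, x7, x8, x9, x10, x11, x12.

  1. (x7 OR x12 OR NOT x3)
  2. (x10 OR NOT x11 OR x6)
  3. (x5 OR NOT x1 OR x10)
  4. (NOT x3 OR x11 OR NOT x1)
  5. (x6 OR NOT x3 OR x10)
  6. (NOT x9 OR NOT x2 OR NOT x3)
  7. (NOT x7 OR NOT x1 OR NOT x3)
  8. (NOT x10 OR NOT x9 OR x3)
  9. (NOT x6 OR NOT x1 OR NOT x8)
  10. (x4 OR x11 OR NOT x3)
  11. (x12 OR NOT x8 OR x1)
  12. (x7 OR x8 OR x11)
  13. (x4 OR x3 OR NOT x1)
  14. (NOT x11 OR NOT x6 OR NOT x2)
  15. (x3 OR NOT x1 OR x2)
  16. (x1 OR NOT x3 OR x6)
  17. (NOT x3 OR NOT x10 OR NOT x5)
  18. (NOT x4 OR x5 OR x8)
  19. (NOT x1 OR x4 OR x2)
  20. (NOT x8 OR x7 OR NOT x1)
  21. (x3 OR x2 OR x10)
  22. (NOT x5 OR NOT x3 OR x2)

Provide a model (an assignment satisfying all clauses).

x1 = False, x2 = False, x3 = False, x4 = True, x5 = True, x6 = False, x7 = False, x8 = False, x9 = False, x10 = True, x11 = True, x12 = True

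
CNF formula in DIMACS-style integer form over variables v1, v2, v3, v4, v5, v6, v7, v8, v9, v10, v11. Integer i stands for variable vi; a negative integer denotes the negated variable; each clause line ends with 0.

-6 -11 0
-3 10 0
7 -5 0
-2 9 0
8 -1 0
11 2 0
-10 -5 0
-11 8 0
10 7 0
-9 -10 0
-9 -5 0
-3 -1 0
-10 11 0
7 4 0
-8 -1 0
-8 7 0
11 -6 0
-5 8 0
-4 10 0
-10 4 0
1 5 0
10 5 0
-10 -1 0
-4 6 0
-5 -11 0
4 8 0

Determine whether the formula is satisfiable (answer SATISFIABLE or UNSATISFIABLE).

UNSATISFIABLE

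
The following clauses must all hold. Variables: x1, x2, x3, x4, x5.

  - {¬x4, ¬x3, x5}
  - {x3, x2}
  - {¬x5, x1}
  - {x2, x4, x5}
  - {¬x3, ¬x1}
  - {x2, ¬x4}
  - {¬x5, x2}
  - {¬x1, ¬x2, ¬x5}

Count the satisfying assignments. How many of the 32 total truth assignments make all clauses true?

Satisfying assignments:
  x1=0 x2=1 x3=0 x4=0 x5=0
  x1=0 x2=1 x3=0 x4=1 x5=0
  x1=0 x2=1 x3=1 x4=0 x5=0
  x1=1 x2=1 x3=0 x4=0 x5=0
  x1=1 x2=1 x3=0 x4=1 x5=0
Count: 5.

5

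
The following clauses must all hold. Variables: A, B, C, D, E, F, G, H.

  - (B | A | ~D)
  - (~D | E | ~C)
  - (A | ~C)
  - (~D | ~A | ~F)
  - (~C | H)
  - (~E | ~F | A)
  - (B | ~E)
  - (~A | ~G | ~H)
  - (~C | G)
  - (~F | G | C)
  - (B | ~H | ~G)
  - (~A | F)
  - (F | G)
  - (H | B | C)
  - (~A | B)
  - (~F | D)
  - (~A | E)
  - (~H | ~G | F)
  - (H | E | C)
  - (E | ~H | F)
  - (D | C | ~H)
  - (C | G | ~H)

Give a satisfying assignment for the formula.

A = False, B = True, C = False, D = True, E = False, F = True, G = True, H = True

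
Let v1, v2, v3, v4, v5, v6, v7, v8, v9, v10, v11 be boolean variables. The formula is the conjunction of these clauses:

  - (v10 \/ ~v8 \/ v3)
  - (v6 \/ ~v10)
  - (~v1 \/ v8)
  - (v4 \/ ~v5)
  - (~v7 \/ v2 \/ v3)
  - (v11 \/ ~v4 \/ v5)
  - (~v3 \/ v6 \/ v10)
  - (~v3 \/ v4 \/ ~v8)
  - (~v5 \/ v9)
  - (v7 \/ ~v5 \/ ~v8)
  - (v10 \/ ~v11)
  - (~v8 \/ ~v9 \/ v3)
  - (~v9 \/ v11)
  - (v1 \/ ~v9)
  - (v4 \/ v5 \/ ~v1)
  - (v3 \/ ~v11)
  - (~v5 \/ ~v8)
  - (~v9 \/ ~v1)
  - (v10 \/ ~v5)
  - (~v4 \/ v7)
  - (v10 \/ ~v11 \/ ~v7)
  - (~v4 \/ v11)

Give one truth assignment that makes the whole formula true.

v6 occurs only positively in the remaining clauses — set v6 = True.
Branch on v1: take v1 = False.
  then v9 is forced to False.
  then v5 is forced to False.
For the remaining variables, v2 = False, v3 = True, v4 = False, v7 = True, v8 = False, v10 = True, v11 = False works.
Every clause has at least one true literal under this assignment.

v1=F, v2=F, v3=T, v4=F, v5=F, v6=T, v7=T, v8=F, v9=F, v10=T, v11=F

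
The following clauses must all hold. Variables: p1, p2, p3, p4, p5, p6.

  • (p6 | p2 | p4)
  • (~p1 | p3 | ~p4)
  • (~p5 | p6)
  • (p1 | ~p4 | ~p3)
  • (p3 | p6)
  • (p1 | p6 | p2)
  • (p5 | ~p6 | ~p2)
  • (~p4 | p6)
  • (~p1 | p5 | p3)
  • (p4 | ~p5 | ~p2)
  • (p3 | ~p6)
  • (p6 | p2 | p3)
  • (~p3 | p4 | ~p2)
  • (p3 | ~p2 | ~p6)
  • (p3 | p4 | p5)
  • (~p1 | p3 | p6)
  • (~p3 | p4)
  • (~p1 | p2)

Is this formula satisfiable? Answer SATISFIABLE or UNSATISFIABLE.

SATISFIABLE

Set p1 = True and propagate.
  then p2 is forced to True.
Try p3 = True.
  then p4 is forced to True.
  then p6 is forced to True.
  then p5 is forced to True.
Every clause has at least one true literal under this assignment.
So p1=True, p2=True, p3=True, p4=True, p5=True, p6=True is a satisfying assignment.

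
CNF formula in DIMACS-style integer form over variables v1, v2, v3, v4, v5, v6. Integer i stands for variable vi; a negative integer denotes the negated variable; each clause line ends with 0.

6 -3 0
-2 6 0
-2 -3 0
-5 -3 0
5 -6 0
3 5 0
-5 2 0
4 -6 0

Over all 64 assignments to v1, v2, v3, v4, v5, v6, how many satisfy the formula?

2

Satisfying assignments:
  v1=F v2=T v3=F v4=T v5=T v6=T
  v1=T v2=T v3=F v4=T v5=T v6=T
Count: 2.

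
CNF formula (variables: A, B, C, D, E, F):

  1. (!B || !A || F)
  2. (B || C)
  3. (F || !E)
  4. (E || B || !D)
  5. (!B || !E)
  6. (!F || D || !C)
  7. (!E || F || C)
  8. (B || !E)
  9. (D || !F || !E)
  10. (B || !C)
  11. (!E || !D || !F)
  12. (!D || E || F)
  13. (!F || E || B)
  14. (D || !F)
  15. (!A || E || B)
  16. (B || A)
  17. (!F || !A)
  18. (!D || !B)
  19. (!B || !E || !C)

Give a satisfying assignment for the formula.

A=False, B=True, C=True, D=False, E=False, F=False

Set A = False and propagate.
  then B is forced to True.
  then E is forced to False.
  then D is forced to False.
  then F is forced to False.
C is now unconstrained; take C = True.
Every clause has at least one true literal under this assignment.
Check each clause:
  1. (!B || !A || F) — !A is true.
  2. (C || B) — B is true.
  3. (!E || F) — !E is true.
  4. (!D || E || B) — B is true.
  5. (!B || !E) — !E is true.
  6. (D || !C || !F) — !F is true.
  7. (C || F || !E) — C is true.
  8. (!E || B) — B is true.
  9. (D || !E || !F) — !F is true.
  10. (!C || B) — B is true.
  11. (!F || !E || !D) — !F is true.
  12. (!D || E || F) — !D is true.
  13. (E || !F || B) — B is true.
  14. (D || !F) — !F is true.
  15. (E || !A || B) — B is true.
  16. (B || A) — B is true.
  17. (!F || !A) — !F is true.
  18. (!B || !D) — !D is true.
  19. (!E || !B || !C) — !E is true.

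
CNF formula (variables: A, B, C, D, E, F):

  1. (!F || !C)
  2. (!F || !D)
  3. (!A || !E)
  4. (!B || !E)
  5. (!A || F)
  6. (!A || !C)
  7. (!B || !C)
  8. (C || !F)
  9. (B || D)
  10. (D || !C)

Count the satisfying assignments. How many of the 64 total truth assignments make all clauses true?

6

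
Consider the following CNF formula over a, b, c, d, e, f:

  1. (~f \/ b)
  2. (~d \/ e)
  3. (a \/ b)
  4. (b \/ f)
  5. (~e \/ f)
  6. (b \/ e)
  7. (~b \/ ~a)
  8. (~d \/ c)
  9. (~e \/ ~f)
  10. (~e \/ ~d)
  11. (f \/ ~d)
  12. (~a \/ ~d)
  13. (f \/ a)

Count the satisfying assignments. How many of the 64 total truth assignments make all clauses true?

The models are:
  a=0 b=1 c=0 d=0 e=0 f=1
  a=0 b=1 c=1 d=0 e=0 f=1
That's 2 in total.

2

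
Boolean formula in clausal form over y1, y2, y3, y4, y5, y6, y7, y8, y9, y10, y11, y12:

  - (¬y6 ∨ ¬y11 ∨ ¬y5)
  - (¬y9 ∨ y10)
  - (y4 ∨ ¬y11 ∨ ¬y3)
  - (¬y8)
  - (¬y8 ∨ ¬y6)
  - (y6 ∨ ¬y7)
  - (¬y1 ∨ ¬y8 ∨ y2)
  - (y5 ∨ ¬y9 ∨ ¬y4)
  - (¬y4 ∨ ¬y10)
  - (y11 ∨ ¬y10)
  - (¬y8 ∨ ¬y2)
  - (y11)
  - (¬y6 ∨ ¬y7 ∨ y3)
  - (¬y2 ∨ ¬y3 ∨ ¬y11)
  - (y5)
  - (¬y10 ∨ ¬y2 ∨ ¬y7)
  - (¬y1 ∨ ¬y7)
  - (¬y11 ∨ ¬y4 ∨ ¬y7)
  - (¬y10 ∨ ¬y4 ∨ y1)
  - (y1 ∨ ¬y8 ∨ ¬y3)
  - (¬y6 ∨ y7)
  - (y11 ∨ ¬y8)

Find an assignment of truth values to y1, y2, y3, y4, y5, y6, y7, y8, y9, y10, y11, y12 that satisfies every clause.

y1=F, y2=F, y3=F, y4=T, y5=T, y6=F, y7=F, y8=F, y9=F, y10=F, y11=T, y12=T

Unit propagation: (¬y8) forces y8 = False.
(y11) is a unit clause, so y11 = True.
Unit propagation: (y5) forces y5 = True.
The clause (¬y6) is unit: y6 must be False.
Unit propagation: (¬y7) forces y7 = False.
y2 occurs only negated in the remaining clauses — set y2 = False.
Pure literal: y3 appears only negated; assign y3 = False.
Branch on y1: take y1 = False.
Try y4 = True.
  then y10 is forced to False.
  then y9 is forced to False.
y12 is now unconstrained; take y12 = True.
Every clause has at least one true literal under this assignment.
Check each clause:
  1. (¬y5 ∨ ¬y11 ∨ ¬y6) — ¬y6 is true.
  2. (y10 ∨ ¬y9) — ¬y9 is true.
  3. (¬y11 ∨ ¬y3 ∨ y4) — ¬y3 is true.
  4. (¬y8) — ¬y8 is true.
  5. (¬y6 ∨ ¬y8) — ¬y8 is true.
  6. (y6 ∨ ¬y7) — ¬y7 is true.
  7. (¬y1 ∨ ¬y8 ∨ y2) — ¬y8 is true.
  8. (¬y9 ∨ ¬y4 ∨ y5) — y5 is true.
  9. (¬y4 ∨ ¬y10) — ¬y10 is true.
  10. (¬y10 ∨ y11) — y11 is true.
  11. (¬y2 ∨ ¬y8) — ¬y8 is true.
  12. (y11) — y11 is true.
  13. (y3 ∨ ¬y6 ∨ ¬y7) — ¬y7 is true.
  14. (¬y2 ∨ ¬y3 ∨ ¬y11) — ¬y3 is true.
  15. (y5) — y5 is true.
  16. (¬y2 ∨ ¬y7 ∨ ¬y10) — ¬y7 is true.
  17. (¬y1 ∨ ¬y7) — ¬y7 is true.
  18. (¬y11 ∨ ¬y4 ∨ ¬y7) — ¬y7 is true.
  19. (¬y10 ∨ ¬y4 ∨ y1) — ¬y10 is true.
  20. (¬y3 ∨ y1 ∨ ¬y8) — ¬y8 is true.
  21. (y7 ∨ ¬y6) — ¬y6 is true.
  22. (y11 ∨ ¬y8) — ¬y8 is true.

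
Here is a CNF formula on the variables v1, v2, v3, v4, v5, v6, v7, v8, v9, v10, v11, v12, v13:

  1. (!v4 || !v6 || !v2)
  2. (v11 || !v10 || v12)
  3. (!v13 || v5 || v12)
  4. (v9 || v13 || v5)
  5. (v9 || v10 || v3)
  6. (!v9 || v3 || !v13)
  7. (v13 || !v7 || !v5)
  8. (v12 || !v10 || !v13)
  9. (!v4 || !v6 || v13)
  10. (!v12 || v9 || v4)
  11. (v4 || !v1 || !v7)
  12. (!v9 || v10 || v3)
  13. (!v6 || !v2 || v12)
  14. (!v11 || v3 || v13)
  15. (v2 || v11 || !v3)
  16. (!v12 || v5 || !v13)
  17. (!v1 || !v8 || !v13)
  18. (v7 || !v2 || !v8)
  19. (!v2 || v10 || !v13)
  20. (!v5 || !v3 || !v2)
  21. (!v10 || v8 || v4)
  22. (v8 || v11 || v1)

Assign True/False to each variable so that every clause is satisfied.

v1=F, v2=F, v3=T, v4=F, v5=T, v6=F, v7=F, v8=T, v9=F, v10=F, v11=T, v12=F, v13=T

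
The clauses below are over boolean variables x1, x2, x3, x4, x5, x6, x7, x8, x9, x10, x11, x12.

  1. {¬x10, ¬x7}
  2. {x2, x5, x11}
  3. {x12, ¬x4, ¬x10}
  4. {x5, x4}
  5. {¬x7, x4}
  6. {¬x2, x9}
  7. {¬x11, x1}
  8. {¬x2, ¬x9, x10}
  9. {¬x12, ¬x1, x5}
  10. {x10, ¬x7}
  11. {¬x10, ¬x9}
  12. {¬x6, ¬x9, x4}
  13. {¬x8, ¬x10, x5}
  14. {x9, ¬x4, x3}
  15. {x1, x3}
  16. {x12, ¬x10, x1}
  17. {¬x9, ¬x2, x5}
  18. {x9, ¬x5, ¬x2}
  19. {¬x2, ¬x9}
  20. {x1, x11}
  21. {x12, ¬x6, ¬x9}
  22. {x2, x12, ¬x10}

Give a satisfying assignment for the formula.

x3 occurs only positively in the remaining clauses — set x3 = True.
Pure literal: x6 appears only negated; assign x6 = False.
Set x1 = True and propagate.
For the remaining variables, x2 = False, x4 = False, x5 = True, x7 = False, x8 = True, x9 = False, x10 = True, x11 = False, x12 = True works.

x1 = T  x2 = F  x3 = T  x4 = F  x5 = T  x6 = F  x7 = F  x8 = T  x9 = F  x10 = T  x11 = F  x12 = T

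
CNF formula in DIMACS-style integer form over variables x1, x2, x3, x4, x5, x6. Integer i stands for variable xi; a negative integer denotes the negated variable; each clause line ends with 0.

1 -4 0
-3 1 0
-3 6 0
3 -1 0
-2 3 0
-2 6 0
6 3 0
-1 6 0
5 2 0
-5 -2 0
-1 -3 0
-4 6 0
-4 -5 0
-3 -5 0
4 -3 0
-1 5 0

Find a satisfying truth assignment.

x6 occurs only positively in the remaining clauses — set x6 = True.
Set x1 = False and propagate.
  then x4 is forced to False.
  then x3 is forced to False.
  then x2 is forced to False.
  then x5 is forced to True.

x1 = False  x2 = False  x3 = False  x4 = False  x5 = True  x6 = True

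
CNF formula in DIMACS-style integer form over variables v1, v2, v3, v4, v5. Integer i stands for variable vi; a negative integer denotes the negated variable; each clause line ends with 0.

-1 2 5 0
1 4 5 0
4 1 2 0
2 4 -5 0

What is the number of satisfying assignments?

20

Case analysis on v1 and v2:
  v1=T, v2=T: v3, v4, v5 free → 2^3 = 8.
  v1=T, v2=F: remaining (v3,v4,v5) ∈ {(F,T,T); (T,T,T)} — 2.
  v1=F, v2=T: v3 free; 3 ways for (v4,v5) × 2^1 = 6.
  v1=F, v2=F: remaining (v3,v4,v5) ∈ {(F,T,F); (F,T,T); (T,T,F); (T,T,T)} — 4.
Total: 8 + 2 + 6 + 4 = 20.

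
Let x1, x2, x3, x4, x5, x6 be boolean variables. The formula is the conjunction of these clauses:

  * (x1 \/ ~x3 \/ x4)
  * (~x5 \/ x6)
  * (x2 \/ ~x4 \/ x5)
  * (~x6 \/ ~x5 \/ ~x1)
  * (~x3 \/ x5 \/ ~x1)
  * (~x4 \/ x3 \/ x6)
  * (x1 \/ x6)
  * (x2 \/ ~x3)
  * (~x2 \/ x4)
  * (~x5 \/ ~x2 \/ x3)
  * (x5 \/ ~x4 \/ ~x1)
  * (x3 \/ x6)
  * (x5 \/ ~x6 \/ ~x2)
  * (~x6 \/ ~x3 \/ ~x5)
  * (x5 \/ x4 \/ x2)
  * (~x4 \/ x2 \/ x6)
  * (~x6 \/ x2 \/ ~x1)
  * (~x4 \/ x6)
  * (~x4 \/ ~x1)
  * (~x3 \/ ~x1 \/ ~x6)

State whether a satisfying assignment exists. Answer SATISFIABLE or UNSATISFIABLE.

SATISFIABLE

Try x1 = False.
  then x6 is forced to True.
For the remaining variables, x2 = False, x3 = False, x4 = True, x5 = True works.
So x1 = False, x2 = False, x3 = False, x4 = True, x5 = True, x6 = True is a satisfying assignment.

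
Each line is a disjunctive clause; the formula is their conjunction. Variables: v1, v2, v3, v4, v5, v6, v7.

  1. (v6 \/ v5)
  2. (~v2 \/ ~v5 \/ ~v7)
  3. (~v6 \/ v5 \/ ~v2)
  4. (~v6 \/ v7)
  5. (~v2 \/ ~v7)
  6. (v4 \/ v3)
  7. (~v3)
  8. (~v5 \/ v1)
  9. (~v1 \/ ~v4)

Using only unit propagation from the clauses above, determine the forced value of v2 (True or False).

False

(~v3) is a unit clause: v3 = False.
(v3 \/ v4): since v3 = False, the clause reduces to (v4). v4 = True.
(~v4 \/ ~v1) with v4 = True leaves only ~v1, so v1 = False.
From (~v5 \/ v1) and v1 = False: v5 = False.
(v6 \/ v5) with v5 = False leaves only v6, so v6 = True.
(~v2 \/ ~v6 \/ v5) with v6 = True, v5 = False leaves only ~v2, so v2 = False.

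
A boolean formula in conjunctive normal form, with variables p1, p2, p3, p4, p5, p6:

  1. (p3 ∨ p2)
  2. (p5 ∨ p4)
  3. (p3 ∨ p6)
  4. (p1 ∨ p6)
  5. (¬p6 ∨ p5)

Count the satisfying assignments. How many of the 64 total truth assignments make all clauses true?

18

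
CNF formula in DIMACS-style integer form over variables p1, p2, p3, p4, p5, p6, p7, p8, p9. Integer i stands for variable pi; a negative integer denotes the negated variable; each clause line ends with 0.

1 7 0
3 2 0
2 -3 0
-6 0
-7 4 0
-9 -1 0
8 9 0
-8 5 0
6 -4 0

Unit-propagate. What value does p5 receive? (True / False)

(~p6) is a unit clause: p6 = False.
From (p6 \/ ~p4) and p6 = False: p4 = False.
(~p7 \/ p4): since p4 = False, the clause reduces to (~p7). p7 = False.
(p1 \/ p7): since p7 = False, the clause reduces to (p1). p1 = True.
(~p1 \/ ~p9): since p1 = True, the clause reduces to (~p9). p9 = False.
From (p8 \/ p9) and p9 = False: p8 = True.
In (~p8 \/ p5), ~p8 is now false; p5 must hold, so p5 = True.

True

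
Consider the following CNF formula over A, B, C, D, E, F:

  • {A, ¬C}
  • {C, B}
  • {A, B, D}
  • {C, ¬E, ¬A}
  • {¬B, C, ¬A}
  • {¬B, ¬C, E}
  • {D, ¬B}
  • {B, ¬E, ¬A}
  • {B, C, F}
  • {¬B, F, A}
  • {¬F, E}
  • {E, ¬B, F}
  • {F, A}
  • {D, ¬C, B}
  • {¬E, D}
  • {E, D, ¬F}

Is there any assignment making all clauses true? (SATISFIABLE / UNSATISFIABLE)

Pure literal: D appears only positively; assign D = True.
Try A = True.
For the remaining variables, B = False, C = True, E = False, F = False works.
Every clause has at least one true literal under this assignment.
So A=True, B=False, C=True, D=True, E=False, F=False is a satisfying assignment.

SATISFIABLE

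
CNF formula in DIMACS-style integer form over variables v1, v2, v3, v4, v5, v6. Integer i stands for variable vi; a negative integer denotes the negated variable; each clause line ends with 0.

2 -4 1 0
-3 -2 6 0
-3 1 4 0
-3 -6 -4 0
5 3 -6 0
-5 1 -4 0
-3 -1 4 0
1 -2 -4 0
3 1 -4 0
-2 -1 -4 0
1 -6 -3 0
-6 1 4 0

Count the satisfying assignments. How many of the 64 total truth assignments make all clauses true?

Split on v1, then v4.
  v1=T, v4=T: 5 of the 16 assignments to (v2,v3,v5,v6) work.
  v1=T, v4=F: v2 free; 3 ways for (v3,v5,v6) × 2^1 = 6.
  v1=F, v4=T: a clause becomes empty — 0.
  v1=F, v4=F: remaining (v2,v3,v5,v6) ∈ {(F,F,F,F); (F,F,T,F); (T,F,F,F); (T,F,T,F)} — 4.
Total: 5 + 6 + 0 + 4 = 15.

15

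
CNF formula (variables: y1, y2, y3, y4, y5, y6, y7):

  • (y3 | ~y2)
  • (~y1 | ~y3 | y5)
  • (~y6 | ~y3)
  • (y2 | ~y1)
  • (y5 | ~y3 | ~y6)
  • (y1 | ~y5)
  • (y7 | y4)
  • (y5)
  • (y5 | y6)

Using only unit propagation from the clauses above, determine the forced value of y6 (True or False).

False

Unit clause (y5) sets y5 = True.
(~y5 | y1) with y5 = True leaves only y1, so y1 = True.
(~y1 | y2) with y1 = True leaves only y2, so y2 = True.
(~y2 | y3) with y2 = True leaves only y3, so y3 = True.
In (~y6 | ~y3), ~y3 is now false; ~y6 must hold, so y6 = False.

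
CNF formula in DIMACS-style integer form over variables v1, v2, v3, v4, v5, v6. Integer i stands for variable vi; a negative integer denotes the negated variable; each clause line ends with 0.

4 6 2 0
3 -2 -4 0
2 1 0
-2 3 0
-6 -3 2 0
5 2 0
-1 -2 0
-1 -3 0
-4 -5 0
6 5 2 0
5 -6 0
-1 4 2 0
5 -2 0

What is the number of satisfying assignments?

The models are:
  v1=0 v2=1 v3=1 v4=0 v5=1 v6=0
  v1=0 v2=1 v3=1 v4=0 v5=1 v6=1
Count: 2.

2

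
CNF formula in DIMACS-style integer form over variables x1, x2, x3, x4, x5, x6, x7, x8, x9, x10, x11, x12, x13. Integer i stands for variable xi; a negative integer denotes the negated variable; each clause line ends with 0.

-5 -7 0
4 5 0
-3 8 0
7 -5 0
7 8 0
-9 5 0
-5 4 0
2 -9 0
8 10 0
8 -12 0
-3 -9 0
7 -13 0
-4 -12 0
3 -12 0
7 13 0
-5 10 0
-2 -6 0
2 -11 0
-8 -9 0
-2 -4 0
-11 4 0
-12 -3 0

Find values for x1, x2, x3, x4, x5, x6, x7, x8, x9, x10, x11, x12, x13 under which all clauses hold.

x1 = T  x2 = F  x3 = F  x4 = T  x5 = F  x6 = F  x7 = T  x8 = T  x9 = F  x10 = F  x11 = F  x12 = F  x13 = F

Pure literal: x6 appears only negated; assign x6 = False.
Pure literal: x9 appears only negated; assign x9 = False.
Try x2 = False.
  then x11 is forced to False.
Try x3 = False.
  then x12 is forced to False.
The remaining clauses are satisfied by x1 = True, x4 = True, x5 = False, x7 = True, x8 = True, x10 = False, x13 = False.
Every clause has at least one true literal under this assignment.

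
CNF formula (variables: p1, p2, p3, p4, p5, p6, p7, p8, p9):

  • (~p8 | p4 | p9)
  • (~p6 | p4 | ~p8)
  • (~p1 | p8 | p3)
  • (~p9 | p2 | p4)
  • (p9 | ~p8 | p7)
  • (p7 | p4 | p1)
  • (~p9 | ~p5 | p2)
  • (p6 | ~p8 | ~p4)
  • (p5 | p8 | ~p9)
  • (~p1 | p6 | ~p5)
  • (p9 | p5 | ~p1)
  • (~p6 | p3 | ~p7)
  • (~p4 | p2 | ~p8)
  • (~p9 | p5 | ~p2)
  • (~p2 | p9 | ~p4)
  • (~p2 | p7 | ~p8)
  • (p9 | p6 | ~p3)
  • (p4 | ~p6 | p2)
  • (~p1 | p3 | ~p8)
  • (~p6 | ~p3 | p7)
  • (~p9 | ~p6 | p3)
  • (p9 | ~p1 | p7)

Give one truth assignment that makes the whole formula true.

Branch on p1: take p1 = False.
Try p2 = False.
Set p3 = False and propagate.
The remaining clauses are satisfied by p4 = True, p5 = False, p6 = True, p7 = False, p8 = False, p9 = False.
Check each clause:
  1. (p4 | p9 | ~p8) — ~p8 is true.
  2. (p4 | ~p6 | ~p8) — ~p8 is true.
  3. (p8 | p3 | ~p1) — ~p1 is true.
  4. (p4 | ~p9 | p2) — p4 is true.
  5. (p9 | p7 | ~p8) — ~p8 is true.
  6. (p1 | p4 | p7) — p4 is true.
  7. (~p9 | ~p5 | p2) — ~p5 is true.
  8. (~p8 | p6 | ~p4) — ~p8 is true.
  9. (~p9 | p8 | p5) — ~p9 is true.
  10. (~p5 | ~p1 | p6) — ~p5 is true.
  11. (p5 | ~p1 | p9) — ~p1 is true.
  12. (~p6 | ~p7 | p3) — ~p7 is true.
  13. (p2 | ~p8 | ~p4) — ~p8 is true.
  14. (p5 | ~p2 | ~p9) — ~p2 is true.
  15. (~p2 | ~p4 | p9) — ~p2 is true.
  16. (~p2 | p7 | ~p8) — ~p8 is true.
  17. (p9 | ~p3 | p6) — ~p3 is true.
  18. (~p6 | p4 | p2) — p4 is true.
  19. (p3 | ~p8 | ~p1) — ~p8 is true.
  20. (~p3 | ~p6 | p7) — ~p3 is true.
  21. (p3 | ~p9 | ~p6) — ~p9 is true.
  22. (p7 | ~p1 | p9) — ~p1 is true.

p1=0, p2=0, p3=0, p4=1, p5=0, p6=1, p7=0, p8=0, p9=0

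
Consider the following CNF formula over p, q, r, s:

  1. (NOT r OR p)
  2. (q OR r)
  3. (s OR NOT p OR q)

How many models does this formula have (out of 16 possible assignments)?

7

The models are:
  p=0 q=1 r=0 s=0
  p=0 q=1 r=0 s=1
  p=1 q=0 r=1 s=1
  p=1 q=1 r=0 s=0
  p=1 q=1 r=0 s=1
  p=1 q=1 r=1 s=0
  p=1 q=1 r=1 s=1
That's 7 in total.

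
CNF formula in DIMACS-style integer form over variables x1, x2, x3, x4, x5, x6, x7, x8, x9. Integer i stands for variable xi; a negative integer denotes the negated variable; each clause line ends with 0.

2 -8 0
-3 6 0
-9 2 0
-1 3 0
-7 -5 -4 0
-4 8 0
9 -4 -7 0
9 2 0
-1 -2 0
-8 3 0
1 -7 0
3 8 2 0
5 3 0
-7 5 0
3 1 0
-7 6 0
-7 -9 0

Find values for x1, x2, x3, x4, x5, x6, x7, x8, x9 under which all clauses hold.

x1=F, x2=T, x3=T, x4=F, x5=F, x6=T, x7=F, x8=T, x9=F

Check each clause:
  1. (x2 ∨ ¬x8) — x2 is true.
  2. (x6 ∨ ¬x3) — x6 is true.
  3. (x2 ∨ ¬x9) — x2 is true.
  4. (¬x1 ∨ x3) — x3 is true.
  5. (¬x4 ∨ ¬x5 ∨ ¬x7) — ¬x7 is true.
  6. (¬x4 ∨ x8) — x8 is true.
  7. (¬x4 ∨ x9 ∨ ¬x7) — ¬x4 is true.
  8. (x9 ∨ x2) — x2 is true.
  9. (¬x2 ∨ ¬x1) — ¬x1 is true.
  10. (x3 ∨ ¬x8) — x3 is true.
  11. (¬x7 ∨ x1) — ¬x7 is true.
  12. (x8 ∨ x2 ∨ x3) — x8 is true.
  13. (x3 ∨ x5) — x3 is true.
  14. (¬x7 ∨ x5) — ¬x7 is true.
  15. (x1 ∨ x3) — x3 is true.
  16. (x6 ∨ ¬x7) — ¬x7 is true.
  17. (¬x9 ∨ ¬x7) — ¬x7 is true.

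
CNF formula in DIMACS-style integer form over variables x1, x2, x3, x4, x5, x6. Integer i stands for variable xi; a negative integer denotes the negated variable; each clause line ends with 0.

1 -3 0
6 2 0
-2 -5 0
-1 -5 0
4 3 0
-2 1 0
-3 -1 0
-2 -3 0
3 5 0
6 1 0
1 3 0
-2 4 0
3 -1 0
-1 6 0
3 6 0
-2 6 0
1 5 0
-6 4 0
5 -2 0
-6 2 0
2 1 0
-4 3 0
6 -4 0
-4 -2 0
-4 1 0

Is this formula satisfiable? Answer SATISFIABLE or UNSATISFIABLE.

UNSATISFIABLE

x1 = True:
  propagation gives x5=False, x3=False; an empty clause results — contradiction.
x1 = False:
  propagation gives x3=False; an empty clause results — contradiction.
Every branch closes, so no satisfying assignment exists.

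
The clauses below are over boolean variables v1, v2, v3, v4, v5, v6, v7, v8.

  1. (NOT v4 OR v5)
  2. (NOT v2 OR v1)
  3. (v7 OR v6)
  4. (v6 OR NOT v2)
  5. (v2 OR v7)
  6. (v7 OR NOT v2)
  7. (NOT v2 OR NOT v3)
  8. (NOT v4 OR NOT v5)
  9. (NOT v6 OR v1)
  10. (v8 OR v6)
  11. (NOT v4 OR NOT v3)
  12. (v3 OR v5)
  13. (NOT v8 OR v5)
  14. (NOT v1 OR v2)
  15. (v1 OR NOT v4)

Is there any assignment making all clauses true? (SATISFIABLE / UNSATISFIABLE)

v4 occurs only negated in the remaining clauses — set v4 = False.
v7 occurs only positively in the remaining clauses — set v7 = True.
Set v1 = False and propagate.
  then v2 is forced to False.
  then v6 is forced to False.
  then v8 is forced to True.
  then v5 is forced to True.
v3 is now unconstrained; take v3 = False.
So v1=F, v2=F, v3=F, v4=F, v5=T, v6=F, v7=T, v8=T is a satisfying assignment.

SATISFIABLE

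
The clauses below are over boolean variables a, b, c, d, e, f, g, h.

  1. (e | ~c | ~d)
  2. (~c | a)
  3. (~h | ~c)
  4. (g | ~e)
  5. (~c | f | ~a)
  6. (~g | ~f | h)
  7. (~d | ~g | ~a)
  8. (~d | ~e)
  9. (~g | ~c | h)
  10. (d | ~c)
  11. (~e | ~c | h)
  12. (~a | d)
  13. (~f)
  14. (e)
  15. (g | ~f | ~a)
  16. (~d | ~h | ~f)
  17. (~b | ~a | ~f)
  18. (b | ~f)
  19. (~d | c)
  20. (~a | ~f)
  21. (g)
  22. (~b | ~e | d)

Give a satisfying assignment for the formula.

a = F, b = F, c = F, d = F, e = T, f = F, g = T, h = T

Check each clause:
  1. (~d | e | ~c) — ~c is true.
  2. (a | ~c) — ~c is true.
  3. (~c | ~h) — ~c is true.
  4. (~e | g) — g is true.
  5. (~c | ~a | f) — ~c is true.
  6. (h | ~g | ~f) — h is true.
  7. (~a | ~d | ~g) — ~d is true.
  8. (~e | ~d) — ~d is true.
  9. (~g | h | ~c) — h is true.
  10. (~c | d) — ~c is true.
  11. (h | ~e | ~c) — h is true.
  12. (~a | d) — ~a is true.
  13. (~f) — ~f is true.
  14. (e) — e is true.
  15. (g | ~f | ~a) — ~f is true.
  16. (~f | ~d | ~h) — ~f is true.
  17. (~f | ~a | ~b) — ~f is true.
  18. (~f | b) — ~f is true.
  19. (~d | c) — ~d is true.
  20. (~a | ~f) — ~f is true.
  21. (g) — g is true.
  22. (~e | d | ~b) — ~b is true.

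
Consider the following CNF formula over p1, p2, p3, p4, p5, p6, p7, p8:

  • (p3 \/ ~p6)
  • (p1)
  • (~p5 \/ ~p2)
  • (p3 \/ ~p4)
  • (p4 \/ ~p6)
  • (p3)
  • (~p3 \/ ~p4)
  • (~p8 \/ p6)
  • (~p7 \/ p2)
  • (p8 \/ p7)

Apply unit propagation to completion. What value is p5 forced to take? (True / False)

Unit clause (p1) sets p1 = True.
(p3) stands alone — p3 = True.
In (~p4 \/ ~p3), ~p3 is now false; ~p4 must hold, so p4 = False.
In (p4 \/ ~p6), p4 is now false; ~p6 must hold, so p6 = False.
From (p6 \/ ~p8) and p6 = False: p8 = False.
(p8 \/ p7) with p8 = False leaves only p7, so p7 = True.
(~p7 \/ p2): since p7 = True, the clause reduces to (p2). p2 = True.
(~p2 \/ ~p5): since p2 = True, the clause reduces to (~p5). p5 = False.

False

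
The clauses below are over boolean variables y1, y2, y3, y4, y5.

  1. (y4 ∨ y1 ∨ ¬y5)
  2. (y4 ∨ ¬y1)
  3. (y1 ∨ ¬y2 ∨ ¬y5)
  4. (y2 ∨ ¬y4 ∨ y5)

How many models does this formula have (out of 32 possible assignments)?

Split on y1, then y4.
  y1=1, y4=1: y3 free; 3 ways for (y2,y5) × 2^1 = 6.
  y1=1, y4=0: a clause becomes empty — 0.
  y1=0, y4=1: remaining (y2,y3,y5) ∈ {(0,0,1); (0,1,1); (1,0,0); (1,1,0)} — 4.
  y1=0, y4=0: remaining (y2,y3,y5) ∈ {(0,0,0); (0,1,0); (1,0,0); (1,1,0)} — 4.
Total: 6 + 0 + 4 + 4 = 14.

14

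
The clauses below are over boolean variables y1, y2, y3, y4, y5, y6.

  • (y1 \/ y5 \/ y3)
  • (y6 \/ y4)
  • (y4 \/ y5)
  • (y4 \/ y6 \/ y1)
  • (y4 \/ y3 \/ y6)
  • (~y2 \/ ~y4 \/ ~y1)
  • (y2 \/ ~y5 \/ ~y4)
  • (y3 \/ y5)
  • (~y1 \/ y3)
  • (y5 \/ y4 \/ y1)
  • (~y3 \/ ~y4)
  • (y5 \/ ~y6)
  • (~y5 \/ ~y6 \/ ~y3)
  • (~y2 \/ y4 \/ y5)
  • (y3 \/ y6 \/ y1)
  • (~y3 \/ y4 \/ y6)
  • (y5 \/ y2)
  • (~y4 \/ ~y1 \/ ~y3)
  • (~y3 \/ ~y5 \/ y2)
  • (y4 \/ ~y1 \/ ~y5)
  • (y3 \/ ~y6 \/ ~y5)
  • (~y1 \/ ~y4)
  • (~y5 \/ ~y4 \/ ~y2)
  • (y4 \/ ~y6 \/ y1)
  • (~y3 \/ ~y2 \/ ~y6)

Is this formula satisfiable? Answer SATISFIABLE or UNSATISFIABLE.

UNSATISFIABLE

y4 = True:
  propagation gives y3=False, y5=True, y2=True; an empty clause results — contradiction.
y4 = False:
  propagation gives y6=True, y5=True, y3=False; an empty clause results — contradiction.
Every branch closes, so no satisfying assignment exists.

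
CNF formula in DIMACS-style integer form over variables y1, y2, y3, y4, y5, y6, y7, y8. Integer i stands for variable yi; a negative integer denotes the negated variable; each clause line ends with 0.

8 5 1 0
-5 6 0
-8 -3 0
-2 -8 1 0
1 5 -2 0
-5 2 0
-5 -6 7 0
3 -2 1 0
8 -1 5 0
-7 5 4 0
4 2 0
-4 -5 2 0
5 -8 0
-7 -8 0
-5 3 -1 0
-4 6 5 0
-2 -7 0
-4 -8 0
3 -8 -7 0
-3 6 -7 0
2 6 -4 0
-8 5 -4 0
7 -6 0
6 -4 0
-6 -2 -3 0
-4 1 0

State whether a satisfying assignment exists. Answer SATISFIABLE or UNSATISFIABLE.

UNSATISFIABLE

y5 = True:
  propagation gives y6=True, y2=True, y7=True; an empty clause results — contradiction.
y5 = False:
  propagation gives y8=False, y1=True; an empty clause results — contradiction.
Every branch closes, so no satisfying assignment exists.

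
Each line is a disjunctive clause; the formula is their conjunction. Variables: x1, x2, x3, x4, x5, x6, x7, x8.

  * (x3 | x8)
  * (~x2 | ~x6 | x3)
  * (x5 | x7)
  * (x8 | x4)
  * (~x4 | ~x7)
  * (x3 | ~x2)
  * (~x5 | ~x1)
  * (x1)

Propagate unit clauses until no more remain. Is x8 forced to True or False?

(x1) stands alone — x1 = True.
In (~x5 | ~x1), ~x1 is now false; ~x5 must hold, so x5 = False.
From (x7 | x5) and x5 = False: x7 = True.
In (~x7 | ~x4), ~x7 is now false; ~x4 must hold, so x4 = False.
(x8 | x4) with x4 = False leaves only x8, so x8 = True.

True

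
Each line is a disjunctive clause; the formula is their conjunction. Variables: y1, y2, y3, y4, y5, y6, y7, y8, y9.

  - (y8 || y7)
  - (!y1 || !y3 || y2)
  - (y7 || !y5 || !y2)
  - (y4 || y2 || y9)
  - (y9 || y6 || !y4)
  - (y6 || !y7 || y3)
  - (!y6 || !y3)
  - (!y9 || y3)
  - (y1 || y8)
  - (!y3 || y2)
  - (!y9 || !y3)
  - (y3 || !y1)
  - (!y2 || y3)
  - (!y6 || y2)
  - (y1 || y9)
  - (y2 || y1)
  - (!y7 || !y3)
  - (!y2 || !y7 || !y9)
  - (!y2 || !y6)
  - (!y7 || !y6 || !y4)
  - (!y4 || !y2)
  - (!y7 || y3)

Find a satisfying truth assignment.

y1 = T, y2 = T, y3 = T, y4 = F, y5 = F, y6 = F, y7 = F, y8 = T, y9 = F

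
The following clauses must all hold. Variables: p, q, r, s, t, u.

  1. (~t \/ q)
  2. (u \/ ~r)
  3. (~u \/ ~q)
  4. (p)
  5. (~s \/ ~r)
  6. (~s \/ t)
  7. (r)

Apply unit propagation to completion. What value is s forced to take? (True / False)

(p) is a unit clause: p = True.
Unit clause (r) sets r = True.
From (~r \/ u) and r = True: u = True.
(~q \/ ~u) with u = True leaves only ~q, so q = False.
(~t \/ q) with q = False leaves only ~t, so t = False.
In (~s \/ ~r), ~r is now false; ~s must hold, so s = False.

False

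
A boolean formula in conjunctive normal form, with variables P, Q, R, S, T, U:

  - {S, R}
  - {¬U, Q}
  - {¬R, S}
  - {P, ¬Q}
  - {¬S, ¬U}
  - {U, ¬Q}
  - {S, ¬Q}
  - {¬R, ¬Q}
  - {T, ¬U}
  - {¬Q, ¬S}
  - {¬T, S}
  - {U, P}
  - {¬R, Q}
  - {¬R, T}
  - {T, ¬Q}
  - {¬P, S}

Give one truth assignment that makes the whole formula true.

P = T  Q = F  R = F  S = T  T = F  U = F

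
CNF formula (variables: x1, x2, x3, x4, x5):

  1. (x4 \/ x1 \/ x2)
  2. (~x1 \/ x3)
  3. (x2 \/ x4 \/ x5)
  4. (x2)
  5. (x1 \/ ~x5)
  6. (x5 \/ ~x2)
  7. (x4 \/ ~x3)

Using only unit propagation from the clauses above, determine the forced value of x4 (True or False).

True

Unit clause (x2) sets x2 = True.
From (~x2 \/ x5) and x2 = True: x5 = True.
(x1 \/ ~x5) with x5 = True leaves only x1, so x1 = True.
(x3 \/ ~x1) with x1 = True leaves only x3, so x3 = True.
(~x3 \/ x4) with x3 = True leaves only x4, so x4 = True.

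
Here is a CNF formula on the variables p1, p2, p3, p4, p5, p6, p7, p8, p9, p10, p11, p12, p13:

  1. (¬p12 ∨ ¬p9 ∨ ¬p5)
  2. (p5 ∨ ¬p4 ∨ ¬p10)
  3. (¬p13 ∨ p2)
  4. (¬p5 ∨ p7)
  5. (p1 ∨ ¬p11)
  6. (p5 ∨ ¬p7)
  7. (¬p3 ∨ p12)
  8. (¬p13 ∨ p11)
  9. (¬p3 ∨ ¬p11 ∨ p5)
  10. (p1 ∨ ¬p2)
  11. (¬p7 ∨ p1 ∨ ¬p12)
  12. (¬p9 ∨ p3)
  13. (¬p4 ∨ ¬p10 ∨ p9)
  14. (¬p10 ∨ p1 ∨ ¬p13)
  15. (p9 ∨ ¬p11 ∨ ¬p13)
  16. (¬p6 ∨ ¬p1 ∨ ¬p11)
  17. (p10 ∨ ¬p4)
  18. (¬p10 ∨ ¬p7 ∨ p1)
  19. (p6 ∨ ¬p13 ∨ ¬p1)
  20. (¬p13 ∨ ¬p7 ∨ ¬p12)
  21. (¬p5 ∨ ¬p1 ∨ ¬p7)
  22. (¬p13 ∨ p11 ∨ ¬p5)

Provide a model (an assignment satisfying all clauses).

Pure literal: p4 appears only negated; assign p4 = False.
Pure literal: p13 appears only negated; assign p13 = False.
Branch on p1: take p1 = True.
Branch on p3: take p3 = False.
  then p9 is forced to False.
The remaining clauses are satisfied by p2 = False, p5 = False, p6 = False, p7 = False, p8 = True, p10 = False, p11 = False, p12 = True.

p1=True, p2=False, p3=False, p4=False, p5=False, p6=False, p7=False, p8=True, p9=False, p10=False, p11=False, p12=True, p13=False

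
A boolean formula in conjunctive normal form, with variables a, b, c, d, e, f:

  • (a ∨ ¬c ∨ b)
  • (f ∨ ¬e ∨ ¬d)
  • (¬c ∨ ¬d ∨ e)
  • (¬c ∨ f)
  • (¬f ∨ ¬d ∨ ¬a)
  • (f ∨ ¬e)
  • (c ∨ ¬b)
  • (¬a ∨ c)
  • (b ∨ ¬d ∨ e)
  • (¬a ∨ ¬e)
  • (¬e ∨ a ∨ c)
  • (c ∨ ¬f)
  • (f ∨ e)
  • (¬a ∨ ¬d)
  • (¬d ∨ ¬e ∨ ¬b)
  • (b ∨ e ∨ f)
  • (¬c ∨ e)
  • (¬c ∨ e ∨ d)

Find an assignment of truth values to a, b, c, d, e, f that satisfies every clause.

a=F, b=T, c=T, d=F, e=T, f=T

Set a = False and propagate.
For the remaining variables, b = True, c = True, d = False, e = True, f = True works.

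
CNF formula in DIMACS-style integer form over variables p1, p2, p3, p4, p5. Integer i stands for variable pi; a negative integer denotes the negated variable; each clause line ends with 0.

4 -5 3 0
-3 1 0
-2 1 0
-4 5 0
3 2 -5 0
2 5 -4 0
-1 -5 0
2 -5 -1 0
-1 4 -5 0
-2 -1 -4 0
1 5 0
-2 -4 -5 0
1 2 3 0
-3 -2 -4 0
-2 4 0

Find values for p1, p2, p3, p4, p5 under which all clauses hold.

Set p1 = True and propagate.
  then p5 is forced to False.
  then p4 is forced to False.
  then p2 is forced to False.
p3 is now unconstrained; take p3 = True.
Every clause has at least one true literal under this assignment.

p1=T, p2=F, p3=T, p4=F, p5=F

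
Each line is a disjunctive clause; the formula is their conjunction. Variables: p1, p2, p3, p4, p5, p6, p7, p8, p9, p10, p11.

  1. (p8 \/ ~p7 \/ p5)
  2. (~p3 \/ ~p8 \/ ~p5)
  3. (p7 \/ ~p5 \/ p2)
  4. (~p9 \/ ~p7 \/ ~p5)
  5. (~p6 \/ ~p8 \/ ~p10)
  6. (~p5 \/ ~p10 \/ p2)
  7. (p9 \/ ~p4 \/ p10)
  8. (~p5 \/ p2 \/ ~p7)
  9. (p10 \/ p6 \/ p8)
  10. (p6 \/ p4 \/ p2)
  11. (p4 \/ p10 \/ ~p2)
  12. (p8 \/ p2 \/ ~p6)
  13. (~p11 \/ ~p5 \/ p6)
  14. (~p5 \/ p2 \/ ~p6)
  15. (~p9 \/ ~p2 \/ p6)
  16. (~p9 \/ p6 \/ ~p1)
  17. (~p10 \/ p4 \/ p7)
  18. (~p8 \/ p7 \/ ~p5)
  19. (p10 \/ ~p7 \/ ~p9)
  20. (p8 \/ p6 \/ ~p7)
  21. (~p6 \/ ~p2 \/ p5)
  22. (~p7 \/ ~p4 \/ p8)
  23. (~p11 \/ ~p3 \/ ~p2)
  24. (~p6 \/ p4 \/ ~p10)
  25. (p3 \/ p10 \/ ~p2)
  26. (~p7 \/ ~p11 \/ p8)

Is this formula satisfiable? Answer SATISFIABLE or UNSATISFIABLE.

p1 occurs only negated in the remaining clauses — set p1 = False.
Try p2 = False.
Try p3 = True.
For the remaining variables, p4 = True, p5 = False, p6 = False, p7 = False, p8 = False, p9 = True, p10 = True, p11 = True works.
So p1=0, p2=0, p3=1, p4=1, p5=0, p6=0, p7=0, p8=0, p9=1, p10=1, p11=1 is a satisfying assignment.

SATISFIABLE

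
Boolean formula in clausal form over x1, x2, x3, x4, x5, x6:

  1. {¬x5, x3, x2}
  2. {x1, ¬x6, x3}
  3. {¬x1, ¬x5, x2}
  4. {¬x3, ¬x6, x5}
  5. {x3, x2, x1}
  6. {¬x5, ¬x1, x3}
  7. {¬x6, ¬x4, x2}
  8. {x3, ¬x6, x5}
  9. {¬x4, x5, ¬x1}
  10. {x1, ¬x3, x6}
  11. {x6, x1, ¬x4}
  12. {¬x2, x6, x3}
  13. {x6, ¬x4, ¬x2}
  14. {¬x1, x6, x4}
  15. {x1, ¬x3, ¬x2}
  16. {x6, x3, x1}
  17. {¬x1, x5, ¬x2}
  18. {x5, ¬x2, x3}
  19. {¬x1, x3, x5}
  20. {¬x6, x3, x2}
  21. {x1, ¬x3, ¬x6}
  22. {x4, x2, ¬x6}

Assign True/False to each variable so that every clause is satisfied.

x1 = T, x2 = T, x3 = T, x4 = T, x5 = T, x6 = T

Branch on x1: take x1 = True.
Set x2 = True and propagate.
  then x5 is forced to True.
  then x3 is forced to True.
Set x4 = True and propagate.
  then x6 is forced to True.
Every clause has at least one true literal under this assignment.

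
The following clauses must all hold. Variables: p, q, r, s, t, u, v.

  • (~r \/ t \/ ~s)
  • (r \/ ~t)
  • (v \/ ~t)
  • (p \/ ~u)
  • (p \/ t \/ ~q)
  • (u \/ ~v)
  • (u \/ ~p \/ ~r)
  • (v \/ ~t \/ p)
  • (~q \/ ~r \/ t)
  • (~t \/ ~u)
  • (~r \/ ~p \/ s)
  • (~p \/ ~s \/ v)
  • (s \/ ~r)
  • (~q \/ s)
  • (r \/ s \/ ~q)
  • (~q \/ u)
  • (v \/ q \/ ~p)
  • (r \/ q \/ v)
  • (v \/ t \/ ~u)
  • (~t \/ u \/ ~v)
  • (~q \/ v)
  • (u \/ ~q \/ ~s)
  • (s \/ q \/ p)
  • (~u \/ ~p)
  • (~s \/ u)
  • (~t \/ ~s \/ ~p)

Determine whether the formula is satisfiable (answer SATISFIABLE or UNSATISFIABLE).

p = True:
  propagation gives u=False, v=False, t=False, r=False; an empty clause results — contradiction.
p = False:
  propagation gives u=False, v=False, t=False, q=False; an empty clause results — contradiction.
Every branch closes, so no satisfying assignment exists.

UNSATISFIABLE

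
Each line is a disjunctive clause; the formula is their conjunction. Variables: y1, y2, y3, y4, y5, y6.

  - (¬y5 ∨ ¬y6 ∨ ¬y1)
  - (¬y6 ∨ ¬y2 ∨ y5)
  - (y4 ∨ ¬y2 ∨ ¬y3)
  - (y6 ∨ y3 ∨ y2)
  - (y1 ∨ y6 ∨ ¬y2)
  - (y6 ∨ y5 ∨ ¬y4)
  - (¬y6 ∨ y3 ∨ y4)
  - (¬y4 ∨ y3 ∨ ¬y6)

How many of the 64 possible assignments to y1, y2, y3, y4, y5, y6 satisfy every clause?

Case analysis on y6 and y2:
  y6=T, y2=T: remaining (y1,y3,y4,y5) ∈ {(F,T,T,T)} — 1.
  y6=T, y2=F: y4 free; 3 ways for (y1,y3,y5) × 2^1 = 6.
  y6=F, y2=T: remaining (y1,y3,y4,y5) ∈ {(T,F,F,F); (T,F,F,T); (T,F,T,T); (T,T,T,T)} — 4.
  y6=F, y2=F: y1 free; 3 ways for (y3,y4,y5) × 2^1 = 6.
Total: 1 + 6 + 4 + 6 = 17.

17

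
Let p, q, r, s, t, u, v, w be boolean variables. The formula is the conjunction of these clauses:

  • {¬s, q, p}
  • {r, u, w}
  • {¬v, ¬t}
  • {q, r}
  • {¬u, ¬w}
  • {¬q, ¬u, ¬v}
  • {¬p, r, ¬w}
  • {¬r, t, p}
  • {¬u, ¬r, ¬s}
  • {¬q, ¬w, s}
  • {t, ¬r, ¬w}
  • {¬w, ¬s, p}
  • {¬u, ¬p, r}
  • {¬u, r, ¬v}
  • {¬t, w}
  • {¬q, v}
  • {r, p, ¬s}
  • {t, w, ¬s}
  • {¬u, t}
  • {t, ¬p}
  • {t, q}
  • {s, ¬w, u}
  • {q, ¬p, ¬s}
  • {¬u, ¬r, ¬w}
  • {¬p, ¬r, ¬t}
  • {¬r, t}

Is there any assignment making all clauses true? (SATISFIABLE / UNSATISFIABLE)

r = True:
  propagation gives t=True, v=False, w=True, u=False; an empty clause results — contradiction.
r = False:
  propagation gives q=True, v=True, t=False, u=False; an empty clause results — contradiction.
Every branch closes, so no satisfying assignment exists.

UNSATISFIABLE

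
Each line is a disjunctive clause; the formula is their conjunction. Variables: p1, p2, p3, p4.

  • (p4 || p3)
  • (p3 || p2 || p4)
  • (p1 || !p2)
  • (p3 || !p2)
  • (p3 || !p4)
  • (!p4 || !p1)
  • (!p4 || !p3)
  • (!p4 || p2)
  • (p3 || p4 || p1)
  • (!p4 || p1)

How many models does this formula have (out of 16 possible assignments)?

3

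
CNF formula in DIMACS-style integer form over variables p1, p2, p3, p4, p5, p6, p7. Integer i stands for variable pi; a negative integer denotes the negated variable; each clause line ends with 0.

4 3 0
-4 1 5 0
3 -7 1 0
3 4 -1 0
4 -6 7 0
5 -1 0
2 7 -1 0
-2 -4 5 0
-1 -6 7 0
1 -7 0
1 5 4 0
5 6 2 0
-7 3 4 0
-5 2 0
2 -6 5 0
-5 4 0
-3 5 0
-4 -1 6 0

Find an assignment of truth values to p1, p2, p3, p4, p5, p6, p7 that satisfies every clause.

p1=1, p2=1, p3=1, p4=1, p5=1, p6=1, p7=1

Check each clause:
  1. (p3 ∨ p4) — p3 is true.
  2. (p5 ∨ ¬p4 ∨ p1) — p1 is true.
  3. (p3 ∨ p1 ∨ ¬p7) — p1 is true.
  4. (p3 ∨ p4 ∨ ¬p1) — p3 is true.
  5. (¬p6 ∨ p4 ∨ p7) — p4 is true.
  6. (¬p1 ∨ p5) — p5 is true.
  7. (p2 ∨ p7 ∨ ¬p1) — p2 is true.
  8. (¬p4 ∨ p5 ∨ ¬p2) — p5 is true.
  9. (p7 ∨ ¬p6 ∨ ¬p1) — p7 is true.
  10. (p1 ∨ ¬p7) — p1 is true.
  11. (p5 ∨ p1 ∨ p4) — p1 is true.
  12. (p6 ∨ p2 ∨ p5) — p2 is true.
  13. (p3 ∨ ¬p7 ∨ p4) — p3 is true.
  14. (p2 ∨ ¬p5) — p2 is true.
  15. (p5 ∨ ¬p6 ∨ p2) — p2 is true.
  16. (¬p5 ∨ p4) — p4 is true.
  17. (¬p3 ∨ p5) — p5 is true.
  18. (¬p4 ∨ p6 ∨ ¬p1) — p6 is true.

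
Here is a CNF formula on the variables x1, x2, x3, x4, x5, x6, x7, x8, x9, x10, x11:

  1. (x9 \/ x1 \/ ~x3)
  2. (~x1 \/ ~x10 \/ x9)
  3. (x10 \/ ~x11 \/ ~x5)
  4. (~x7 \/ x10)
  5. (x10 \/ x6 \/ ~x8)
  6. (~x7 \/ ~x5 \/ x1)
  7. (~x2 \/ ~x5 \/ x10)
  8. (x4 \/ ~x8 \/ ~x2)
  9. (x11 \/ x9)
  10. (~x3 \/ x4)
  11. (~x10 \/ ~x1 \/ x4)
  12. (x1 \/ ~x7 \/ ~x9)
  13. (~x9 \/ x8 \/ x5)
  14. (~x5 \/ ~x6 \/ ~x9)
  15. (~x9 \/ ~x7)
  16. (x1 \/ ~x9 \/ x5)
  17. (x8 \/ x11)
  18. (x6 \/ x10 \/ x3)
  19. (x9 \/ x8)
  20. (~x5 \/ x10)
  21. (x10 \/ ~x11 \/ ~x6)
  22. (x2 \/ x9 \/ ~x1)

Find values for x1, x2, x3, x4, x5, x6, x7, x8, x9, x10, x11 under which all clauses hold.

x1=F  x2=T  x3=F  x4=T  x5=F  x6=T  x7=T  x8=T  x9=F  x10=T  x11=T

Check each clause:
  1. (x9 \/ ~x3 \/ x1) — ~x3 is true.
  2. (x9 \/ ~x10 \/ ~x1) — ~x1 is true.
  3. (x10 \/ ~x5 \/ ~x11) — x10 is true.
  4. (x10 \/ ~x7) — x10 is true.
  5. (x10 \/ ~x8 \/ x6) — x10 is true.
  6. (x1 \/ ~x5 \/ ~x7) — ~x5 is true.
  7. (~x2 \/ x10 \/ ~x5) — x10 is true.
  8. (~x2 \/ ~x8 \/ x4) — x4 is true.
  9. (x11 \/ x9) — x11 is true.
  10. (~x3 \/ x4) — x4 is true.
  11. (~x10 \/ x4 \/ ~x1) — x4 is true.
  12. (~x7 \/ x1 \/ ~x9) — ~x9 is true.
  13. (x5 \/ ~x9 \/ x8) — x8 is true.
  14. (~x5 \/ ~x6 \/ ~x9) — ~x5 is true.
  15. (~x7 \/ ~x9) — ~x9 is true.
  16. (x1 \/ ~x9 \/ x5) — ~x9 is true.
  17. (x8 \/ x11) — x8 is true.
  18. (x3 \/ x6 \/ x10) — x10 is true.
  19. (x9 \/ x8) — x8 is true.
  20. (~x5 \/ x10) — x10 is true.
  21. (x10 \/ ~x11 \/ ~x6) — x10 is true.
  22. (x2 \/ x9 \/ ~x1) — x2 is true.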